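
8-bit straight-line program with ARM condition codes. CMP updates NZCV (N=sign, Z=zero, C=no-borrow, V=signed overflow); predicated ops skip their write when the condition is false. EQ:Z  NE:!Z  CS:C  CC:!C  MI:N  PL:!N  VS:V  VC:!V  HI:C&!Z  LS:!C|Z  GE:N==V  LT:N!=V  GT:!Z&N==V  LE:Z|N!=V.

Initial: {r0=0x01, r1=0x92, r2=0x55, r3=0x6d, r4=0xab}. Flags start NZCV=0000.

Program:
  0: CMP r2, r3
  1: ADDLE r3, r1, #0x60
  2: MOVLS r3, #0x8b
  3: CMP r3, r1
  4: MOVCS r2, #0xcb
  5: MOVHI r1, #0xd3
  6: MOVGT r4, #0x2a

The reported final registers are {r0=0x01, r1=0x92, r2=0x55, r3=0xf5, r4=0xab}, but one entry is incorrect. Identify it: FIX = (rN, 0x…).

FIX = (r3, 0x8b)

0: ✓ CMP  NZCV=1000
1: ✓ ADDLE  r3←0xf2
2: ✓ MOVLS  r3←0x8b
3: ✓ CMP  NZCV=1000
4: · MOVCS
5: · MOVHI
6: · MOVGT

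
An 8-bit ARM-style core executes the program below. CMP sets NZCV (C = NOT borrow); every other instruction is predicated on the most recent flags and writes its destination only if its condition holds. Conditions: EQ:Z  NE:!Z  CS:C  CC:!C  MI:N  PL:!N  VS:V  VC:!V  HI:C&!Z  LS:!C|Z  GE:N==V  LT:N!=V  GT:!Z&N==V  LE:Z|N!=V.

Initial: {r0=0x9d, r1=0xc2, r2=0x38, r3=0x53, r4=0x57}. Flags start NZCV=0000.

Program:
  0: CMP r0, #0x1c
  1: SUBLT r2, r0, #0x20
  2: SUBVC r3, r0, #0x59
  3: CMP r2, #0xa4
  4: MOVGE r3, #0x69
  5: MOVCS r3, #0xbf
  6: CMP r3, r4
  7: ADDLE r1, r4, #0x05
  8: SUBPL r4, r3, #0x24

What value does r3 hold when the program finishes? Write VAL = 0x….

VAL = 0x69

[0] flags=1010 → (cmp)
[1] flags=1010 LT?T → r2=0x7d
[2] flags=1010 VC?T → r3=0x44
[3] flags=1001 → (cmp)
[4] flags=1001 GE?T → r3=0x69
[5] flags=1001 CS?F → skip
[6] flags=0010 → (cmp)
[7] flags=0010 LE?F → skip
[8] flags=0010 PL?T → r4=0x45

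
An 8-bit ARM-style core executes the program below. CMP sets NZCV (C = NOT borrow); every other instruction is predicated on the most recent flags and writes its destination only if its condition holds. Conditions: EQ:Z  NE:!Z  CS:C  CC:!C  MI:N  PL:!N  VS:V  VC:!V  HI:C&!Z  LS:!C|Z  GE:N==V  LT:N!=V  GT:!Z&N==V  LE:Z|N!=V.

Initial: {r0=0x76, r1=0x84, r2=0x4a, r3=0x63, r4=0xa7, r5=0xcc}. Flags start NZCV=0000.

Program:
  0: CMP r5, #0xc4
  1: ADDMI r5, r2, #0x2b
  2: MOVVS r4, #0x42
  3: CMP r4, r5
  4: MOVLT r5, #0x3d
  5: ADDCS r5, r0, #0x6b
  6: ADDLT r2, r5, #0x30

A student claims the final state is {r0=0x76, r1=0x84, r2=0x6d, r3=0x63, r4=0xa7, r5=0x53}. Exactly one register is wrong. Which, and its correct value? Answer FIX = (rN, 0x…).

FIX = (r5, 0x3d)

[0] flags=0010 → (cmp)
[1] flags=0010 MI?F → skip
[2] flags=0010 VS?F → skip
[3] flags=1000 → (cmp)
[4] flags=1000 LT?T → r5=0x3d
[5] flags=1000 CS?F → skip
[6] flags=1000 LT?T → r2=0x6d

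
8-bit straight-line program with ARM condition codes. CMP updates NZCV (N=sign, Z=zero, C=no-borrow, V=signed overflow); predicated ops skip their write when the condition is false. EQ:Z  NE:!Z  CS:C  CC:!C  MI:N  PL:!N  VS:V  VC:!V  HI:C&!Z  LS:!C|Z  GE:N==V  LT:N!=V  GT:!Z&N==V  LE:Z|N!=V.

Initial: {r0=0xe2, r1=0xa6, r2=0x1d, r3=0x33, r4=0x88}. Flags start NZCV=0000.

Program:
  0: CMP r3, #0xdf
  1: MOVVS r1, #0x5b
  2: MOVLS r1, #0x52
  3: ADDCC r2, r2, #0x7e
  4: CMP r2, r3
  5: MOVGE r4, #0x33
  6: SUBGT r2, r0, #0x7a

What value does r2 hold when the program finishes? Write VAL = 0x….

VAL = 0x9b

0: ✓ CMP  NZCV=0000
1: · MOVVS
2: ✓ MOVLS  r1←0x52
3: ✓ ADDCC  r2←0x9b
4: ✓ CMP  NZCV=0011
5: · MOVGE
6: · SUBGT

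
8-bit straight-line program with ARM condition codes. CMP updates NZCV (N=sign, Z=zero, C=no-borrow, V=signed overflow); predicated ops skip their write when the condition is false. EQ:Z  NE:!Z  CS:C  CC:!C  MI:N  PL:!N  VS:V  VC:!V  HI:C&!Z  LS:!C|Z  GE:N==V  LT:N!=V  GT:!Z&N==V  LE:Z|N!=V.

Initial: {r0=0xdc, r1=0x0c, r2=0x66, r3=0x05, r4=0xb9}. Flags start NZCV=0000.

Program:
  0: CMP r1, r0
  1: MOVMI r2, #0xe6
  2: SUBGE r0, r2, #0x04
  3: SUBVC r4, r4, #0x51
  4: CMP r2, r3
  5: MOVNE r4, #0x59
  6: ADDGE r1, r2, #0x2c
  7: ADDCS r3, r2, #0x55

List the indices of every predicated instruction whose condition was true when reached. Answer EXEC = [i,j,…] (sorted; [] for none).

EXEC = [2,3,5,6,7]

0: ✓ CMP  NZCV=0000
1: · MOVMI
2: ✓ SUBGE  r0←0x62
3: ✓ SUBVC  r4←0x68
4: ✓ CMP  NZCV=0010
5: ✓ MOVNE  r4←0x59
6: ✓ ADDGE  r1←0x92
7: ✓ ADDCS  r3←0xbb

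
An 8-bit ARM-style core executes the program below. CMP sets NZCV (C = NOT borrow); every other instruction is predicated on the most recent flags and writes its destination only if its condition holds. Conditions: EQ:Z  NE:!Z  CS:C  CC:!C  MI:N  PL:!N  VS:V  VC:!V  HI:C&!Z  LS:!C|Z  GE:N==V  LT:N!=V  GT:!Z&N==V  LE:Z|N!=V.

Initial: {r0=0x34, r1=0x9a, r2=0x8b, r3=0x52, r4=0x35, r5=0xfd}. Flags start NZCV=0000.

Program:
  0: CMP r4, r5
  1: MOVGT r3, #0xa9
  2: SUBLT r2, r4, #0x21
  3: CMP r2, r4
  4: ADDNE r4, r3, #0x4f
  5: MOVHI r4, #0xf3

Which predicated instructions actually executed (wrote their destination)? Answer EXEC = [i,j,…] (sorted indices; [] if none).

EXEC = [1,4,5]

[0] flags=0000 → (cmp)
[1] flags=0000 GT?T → r3=0xa9
[2] flags=0000 LT?F → skip
[3] flags=0011 → (cmp)
[4] flags=0011 NE?T → r4=0xf8
[5] flags=0011 HI?T → r4=0xf3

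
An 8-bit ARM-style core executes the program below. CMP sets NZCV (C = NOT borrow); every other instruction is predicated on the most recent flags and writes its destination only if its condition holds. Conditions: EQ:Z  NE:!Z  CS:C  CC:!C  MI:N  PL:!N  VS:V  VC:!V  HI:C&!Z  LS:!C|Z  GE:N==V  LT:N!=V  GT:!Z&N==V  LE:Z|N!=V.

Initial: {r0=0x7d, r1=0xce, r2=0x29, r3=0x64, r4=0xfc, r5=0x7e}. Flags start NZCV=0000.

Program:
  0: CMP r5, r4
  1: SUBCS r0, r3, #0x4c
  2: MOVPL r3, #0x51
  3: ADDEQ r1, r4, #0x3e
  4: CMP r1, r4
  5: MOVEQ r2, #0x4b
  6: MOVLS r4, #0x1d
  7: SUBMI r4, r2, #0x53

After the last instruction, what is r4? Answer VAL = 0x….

[0] flags=1001 → (cmp)
[1] flags=1001 CS?F → skip
[2] flags=1001 PL?F → skip
[3] flags=1001 EQ?F → skip
[4] flags=1000 → (cmp)
[5] flags=1000 EQ?F → skip
[6] flags=1000 LS?T → r4=0x1d
[7] flags=1000 MI?T → r4=0xd6

VAL = 0xd6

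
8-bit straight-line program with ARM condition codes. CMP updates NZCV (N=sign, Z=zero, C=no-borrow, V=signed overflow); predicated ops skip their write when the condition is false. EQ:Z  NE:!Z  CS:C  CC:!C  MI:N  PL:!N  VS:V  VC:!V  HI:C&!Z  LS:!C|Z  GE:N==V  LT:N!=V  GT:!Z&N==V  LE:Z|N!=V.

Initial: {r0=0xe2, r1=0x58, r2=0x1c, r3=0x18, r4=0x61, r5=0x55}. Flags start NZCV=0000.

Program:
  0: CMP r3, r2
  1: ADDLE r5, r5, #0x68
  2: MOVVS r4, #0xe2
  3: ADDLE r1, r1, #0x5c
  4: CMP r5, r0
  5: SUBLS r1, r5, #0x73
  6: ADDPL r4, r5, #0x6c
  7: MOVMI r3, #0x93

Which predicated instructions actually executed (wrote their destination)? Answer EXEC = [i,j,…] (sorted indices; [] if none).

0: ✓ CMP  NZCV=1000
1: ✓ ADDLE  r5←0xbd
2: · MOVVS
3: ✓ ADDLE  r1←0xb4
4: ✓ CMP  NZCV=1000
5: ✓ SUBLS  r1←0x4a
6: · ADDPL
7: ✓ MOVMI  r3←0x93

EXEC = [1,3,5,7]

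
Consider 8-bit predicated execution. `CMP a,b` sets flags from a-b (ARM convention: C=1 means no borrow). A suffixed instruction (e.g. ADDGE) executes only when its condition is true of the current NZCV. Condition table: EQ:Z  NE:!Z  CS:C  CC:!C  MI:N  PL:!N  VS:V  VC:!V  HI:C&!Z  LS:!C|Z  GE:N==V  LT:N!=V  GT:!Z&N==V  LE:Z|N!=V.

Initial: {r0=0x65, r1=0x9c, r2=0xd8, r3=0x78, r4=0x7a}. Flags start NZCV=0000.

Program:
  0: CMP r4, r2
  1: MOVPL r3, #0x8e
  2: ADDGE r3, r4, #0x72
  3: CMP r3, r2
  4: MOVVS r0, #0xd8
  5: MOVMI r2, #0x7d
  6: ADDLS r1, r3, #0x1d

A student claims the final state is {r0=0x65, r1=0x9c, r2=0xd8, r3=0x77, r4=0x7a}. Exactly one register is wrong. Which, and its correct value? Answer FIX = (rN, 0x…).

0: ✓ CMP  NZCV=1001
1: · MOVPL
2: ✓ ADDGE  r3←0xec
3: ✓ CMP  NZCV=0010
4: · MOVVS
5: · MOVMI
6: · ADDLS

FIX = (r3, 0xec)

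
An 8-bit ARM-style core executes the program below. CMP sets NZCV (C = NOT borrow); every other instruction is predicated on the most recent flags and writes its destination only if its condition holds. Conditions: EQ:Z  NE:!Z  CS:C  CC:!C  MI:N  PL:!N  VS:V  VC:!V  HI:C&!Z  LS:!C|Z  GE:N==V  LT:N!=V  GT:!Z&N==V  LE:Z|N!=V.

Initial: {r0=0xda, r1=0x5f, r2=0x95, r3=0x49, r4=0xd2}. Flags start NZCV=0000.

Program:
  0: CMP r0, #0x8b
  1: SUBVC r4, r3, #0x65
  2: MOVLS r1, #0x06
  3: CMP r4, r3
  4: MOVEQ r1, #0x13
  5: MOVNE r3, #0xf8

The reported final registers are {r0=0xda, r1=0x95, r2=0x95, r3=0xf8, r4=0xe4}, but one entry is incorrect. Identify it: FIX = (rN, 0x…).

FIX = (r1, 0x5f)

[0] flags=0010 → (cmp)
[1] flags=0010 VC?T → r4=0xe4
[2] flags=0010 LS?F → skip
[3] flags=1010 → (cmp)
[4] flags=1010 EQ?F → skip
[5] flags=1010 NE?T → r3=0xf8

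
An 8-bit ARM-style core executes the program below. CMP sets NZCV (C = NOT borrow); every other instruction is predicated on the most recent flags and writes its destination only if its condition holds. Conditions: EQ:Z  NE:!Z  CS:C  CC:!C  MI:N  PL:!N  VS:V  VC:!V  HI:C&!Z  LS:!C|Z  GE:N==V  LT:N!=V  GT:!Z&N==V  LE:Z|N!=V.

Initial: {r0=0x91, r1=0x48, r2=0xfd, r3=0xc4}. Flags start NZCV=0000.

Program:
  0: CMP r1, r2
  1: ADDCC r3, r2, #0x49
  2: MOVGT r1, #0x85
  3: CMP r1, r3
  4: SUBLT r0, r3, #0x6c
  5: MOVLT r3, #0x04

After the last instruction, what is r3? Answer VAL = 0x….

[0] flags=0000 → (cmp)
[1] flags=0000 CC?T → r3=0x46
[2] flags=0000 GT?T → r1=0x85
[3] flags=0011 → (cmp)
[4] flags=0011 LT?T → r0=0xda
[5] flags=0011 LT?T → r3=0x04

VAL = 0x04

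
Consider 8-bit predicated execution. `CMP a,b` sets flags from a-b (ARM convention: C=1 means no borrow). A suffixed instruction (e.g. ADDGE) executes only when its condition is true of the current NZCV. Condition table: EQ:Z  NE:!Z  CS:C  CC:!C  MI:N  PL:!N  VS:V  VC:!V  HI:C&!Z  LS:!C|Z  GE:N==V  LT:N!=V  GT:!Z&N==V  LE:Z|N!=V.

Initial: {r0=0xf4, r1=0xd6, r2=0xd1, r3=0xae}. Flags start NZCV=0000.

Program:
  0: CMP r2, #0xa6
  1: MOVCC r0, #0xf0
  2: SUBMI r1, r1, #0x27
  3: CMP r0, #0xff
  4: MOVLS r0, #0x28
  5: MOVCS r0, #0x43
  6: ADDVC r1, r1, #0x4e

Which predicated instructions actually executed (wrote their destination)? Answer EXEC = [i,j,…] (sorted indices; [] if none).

[0] flags=0010 → (cmp)
[1] flags=0010 CC?F → skip
[2] flags=0010 MI?F → skip
[3] flags=1000 → (cmp)
[4] flags=1000 LS?T → r0=0x28
[5] flags=1000 CS?F → skip
[6] flags=1000 VC?T → r1=0x24

EXEC = [4,6]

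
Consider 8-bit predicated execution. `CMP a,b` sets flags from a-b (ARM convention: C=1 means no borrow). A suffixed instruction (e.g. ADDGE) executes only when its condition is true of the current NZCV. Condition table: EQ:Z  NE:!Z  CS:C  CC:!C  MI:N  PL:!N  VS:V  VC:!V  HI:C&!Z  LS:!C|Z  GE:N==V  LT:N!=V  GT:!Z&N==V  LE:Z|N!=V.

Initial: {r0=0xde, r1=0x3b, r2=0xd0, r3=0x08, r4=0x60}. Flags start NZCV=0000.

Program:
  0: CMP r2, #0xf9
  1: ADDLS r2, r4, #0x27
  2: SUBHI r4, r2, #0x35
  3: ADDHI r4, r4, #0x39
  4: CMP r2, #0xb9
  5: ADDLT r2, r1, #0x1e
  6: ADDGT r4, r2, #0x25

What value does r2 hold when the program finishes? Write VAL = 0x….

VAL = 0x59

[0] flags=1000 → (cmp)
[1] flags=1000 LS?T → r2=0x87
[2] flags=1000 HI?F → skip
[3] flags=1000 HI?F → skip
[4] flags=1000 → (cmp)
[5] flags=1000 LT?T → r2=0x59
[6] flags=1000 GT?F → skip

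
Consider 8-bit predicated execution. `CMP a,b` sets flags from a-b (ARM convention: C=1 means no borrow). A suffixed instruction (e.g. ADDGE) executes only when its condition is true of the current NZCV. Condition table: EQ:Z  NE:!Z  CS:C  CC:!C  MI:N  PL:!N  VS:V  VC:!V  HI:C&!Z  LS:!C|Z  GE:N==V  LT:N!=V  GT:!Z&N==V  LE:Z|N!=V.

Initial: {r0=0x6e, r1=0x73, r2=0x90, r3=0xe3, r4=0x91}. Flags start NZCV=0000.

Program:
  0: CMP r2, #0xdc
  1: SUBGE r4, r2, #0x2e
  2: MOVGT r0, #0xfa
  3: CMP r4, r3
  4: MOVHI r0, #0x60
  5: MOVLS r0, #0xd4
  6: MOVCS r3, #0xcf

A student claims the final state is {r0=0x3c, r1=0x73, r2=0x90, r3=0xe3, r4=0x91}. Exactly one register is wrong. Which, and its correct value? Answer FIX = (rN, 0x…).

[0] flags=1000 → (cmp)
[1] flags=1000 GE?F → skip
[2] flags=1000 GT?F → skip
[3] flags=1000 → (cmp)
[4] flags=1000 HI?F → skip
[5] flags=1000 LS?T → r0=0xd4
[6] flags=1000 CS?F → skip

FIX = (r0, 0xd4)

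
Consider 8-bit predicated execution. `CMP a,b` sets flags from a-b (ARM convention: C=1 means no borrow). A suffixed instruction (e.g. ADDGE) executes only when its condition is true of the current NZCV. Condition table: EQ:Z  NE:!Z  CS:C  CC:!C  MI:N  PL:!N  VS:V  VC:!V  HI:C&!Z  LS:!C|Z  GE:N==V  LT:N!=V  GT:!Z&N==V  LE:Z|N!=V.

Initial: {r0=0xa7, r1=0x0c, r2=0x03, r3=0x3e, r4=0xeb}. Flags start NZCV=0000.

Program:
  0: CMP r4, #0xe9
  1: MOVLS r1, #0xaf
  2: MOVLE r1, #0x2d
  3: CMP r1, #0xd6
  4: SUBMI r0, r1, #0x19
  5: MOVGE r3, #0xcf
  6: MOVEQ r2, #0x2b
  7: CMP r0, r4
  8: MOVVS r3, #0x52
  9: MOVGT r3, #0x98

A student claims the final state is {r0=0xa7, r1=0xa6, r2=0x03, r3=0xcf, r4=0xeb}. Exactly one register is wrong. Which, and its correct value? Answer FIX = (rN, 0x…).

0: ✓ CMP  NZCV=0010
1: · MOVLS
2: · MOVLE
3: ✓ CMP  NZCV=0000
4: · SUBMI
5: ✓ MOVGE  r3←0xcf
6: · MOVEQ
7: ✓ CMP  NZCV=1000
8: · MOVVS
9: · MOVGT

FIX = (r1, 0x0c)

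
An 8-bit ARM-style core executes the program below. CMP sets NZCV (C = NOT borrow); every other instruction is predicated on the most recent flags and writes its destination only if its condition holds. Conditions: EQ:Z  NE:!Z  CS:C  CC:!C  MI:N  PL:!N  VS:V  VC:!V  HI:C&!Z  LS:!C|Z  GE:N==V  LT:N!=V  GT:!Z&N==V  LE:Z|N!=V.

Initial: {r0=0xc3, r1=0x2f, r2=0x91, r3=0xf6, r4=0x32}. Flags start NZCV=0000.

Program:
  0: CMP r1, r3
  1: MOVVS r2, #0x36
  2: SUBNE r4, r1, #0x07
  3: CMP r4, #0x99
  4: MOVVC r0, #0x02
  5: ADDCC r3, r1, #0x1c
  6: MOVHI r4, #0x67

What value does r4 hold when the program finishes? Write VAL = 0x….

VAL = 0x28

0: ✓ CMP  NZCV=0000
1: · MOVVS
2: ✓ SUBNE  r4←0x28
3: ✓ CMP  NZCV=1001
4: · MOVVC
5: ✓ ADDCC  r3←0x4b
6: · MOVHI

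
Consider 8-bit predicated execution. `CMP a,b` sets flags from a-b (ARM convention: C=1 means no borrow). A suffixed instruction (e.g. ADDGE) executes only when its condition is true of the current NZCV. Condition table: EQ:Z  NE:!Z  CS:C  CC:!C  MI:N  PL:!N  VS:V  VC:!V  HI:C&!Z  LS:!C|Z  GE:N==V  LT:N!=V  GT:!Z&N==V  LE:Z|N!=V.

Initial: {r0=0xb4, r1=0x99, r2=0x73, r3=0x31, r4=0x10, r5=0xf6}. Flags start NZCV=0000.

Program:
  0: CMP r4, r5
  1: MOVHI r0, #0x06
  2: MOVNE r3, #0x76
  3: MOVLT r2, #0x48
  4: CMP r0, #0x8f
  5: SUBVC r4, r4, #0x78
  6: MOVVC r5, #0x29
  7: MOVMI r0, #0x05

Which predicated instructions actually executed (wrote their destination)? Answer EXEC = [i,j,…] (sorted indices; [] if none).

[0] flags=0000 → (cmp)
[1] flags=0000 HI?F → skip
[2] flags=0000 NE?T → r3=0x76
[3] flags=0000 LT?F → skip
[4] flags=0010 → (cmp)
[5] flags=0010 VC?T → r4=0x98
[6] flags=0010 VC?T → r5=0x29
[7] flags=0010 MI?F → skip

EXEC = [2,5,6]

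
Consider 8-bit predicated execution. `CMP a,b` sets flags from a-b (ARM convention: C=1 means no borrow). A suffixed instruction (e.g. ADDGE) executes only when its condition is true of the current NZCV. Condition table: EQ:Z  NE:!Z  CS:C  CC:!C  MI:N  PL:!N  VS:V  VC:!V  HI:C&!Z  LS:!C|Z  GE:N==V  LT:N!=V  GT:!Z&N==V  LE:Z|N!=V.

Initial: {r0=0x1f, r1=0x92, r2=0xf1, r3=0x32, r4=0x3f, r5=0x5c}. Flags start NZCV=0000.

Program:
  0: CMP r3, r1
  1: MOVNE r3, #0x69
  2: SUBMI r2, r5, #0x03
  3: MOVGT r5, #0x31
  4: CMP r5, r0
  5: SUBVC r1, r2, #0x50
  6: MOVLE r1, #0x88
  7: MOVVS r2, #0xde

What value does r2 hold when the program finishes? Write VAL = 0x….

VAL = 0x59

0: ✓ CMP  NZCV=1001
1: ✓ MOVNE  r3←0x69
2: ✓ SUBMI  r2←0x59
3: ✓ MOVGT  r5←0x31
4: ✓ CMP  NZCV=0010
5: ✓ SUBVC  r1←0x09
6: · MOVLE
7: · MOVVS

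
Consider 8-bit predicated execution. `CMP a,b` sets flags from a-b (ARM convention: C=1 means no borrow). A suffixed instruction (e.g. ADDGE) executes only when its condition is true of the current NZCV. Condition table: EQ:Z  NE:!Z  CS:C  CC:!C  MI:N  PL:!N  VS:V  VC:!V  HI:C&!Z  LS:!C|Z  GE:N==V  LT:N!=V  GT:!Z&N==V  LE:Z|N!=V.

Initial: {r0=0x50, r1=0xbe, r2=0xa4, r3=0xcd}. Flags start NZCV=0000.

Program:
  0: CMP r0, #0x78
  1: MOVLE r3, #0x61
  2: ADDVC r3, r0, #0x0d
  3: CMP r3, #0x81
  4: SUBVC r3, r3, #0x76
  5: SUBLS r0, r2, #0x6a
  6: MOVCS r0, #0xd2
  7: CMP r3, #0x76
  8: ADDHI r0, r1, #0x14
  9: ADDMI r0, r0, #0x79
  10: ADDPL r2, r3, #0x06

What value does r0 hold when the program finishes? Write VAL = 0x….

VAL = 0xb3

[0] flags=1000 → (cmp)
[1] flags=1000 LE?T → r3=0x61
[2] flags=1000 VC?T → r3=0x5d
[3] flags=1001 → (cmp)
[4] flags=1001 VC?F → skip
[5] flags=1001 LS?T → r0=0x3a
[6] flags=1001 CS?F → skip
[7] flags=1000 → (cmp)
[8] flags=1000 HI?F → skip
[9] flags=1000 MI?T → r0=0xb3
[10] flags=1000 PL?F → skip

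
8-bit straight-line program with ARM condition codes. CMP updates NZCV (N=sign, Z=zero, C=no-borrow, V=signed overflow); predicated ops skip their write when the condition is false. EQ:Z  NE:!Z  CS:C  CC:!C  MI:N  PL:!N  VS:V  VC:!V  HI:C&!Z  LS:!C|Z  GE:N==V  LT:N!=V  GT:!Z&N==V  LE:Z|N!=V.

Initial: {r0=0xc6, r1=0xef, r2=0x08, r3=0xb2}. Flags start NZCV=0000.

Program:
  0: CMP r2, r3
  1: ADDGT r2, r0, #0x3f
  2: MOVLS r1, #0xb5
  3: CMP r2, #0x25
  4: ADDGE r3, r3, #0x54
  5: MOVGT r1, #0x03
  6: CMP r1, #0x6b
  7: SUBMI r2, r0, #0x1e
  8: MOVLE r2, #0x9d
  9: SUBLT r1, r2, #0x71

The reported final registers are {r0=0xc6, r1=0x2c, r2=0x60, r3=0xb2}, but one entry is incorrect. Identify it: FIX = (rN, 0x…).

[0] flags=0000 → (cmp)
[1] flags=0000 GT?T → r2=0x05
[2] flags=0000 LS?T → r1=0xb5
[3] flags=1000 → (cmp)
[4] flags=1000 GE?F → skip
[5] flags=1000 GT?F → skip
[6] flags=0011 → (cmp)
[7] flags=0011 MI?F → skip
[8] flags=0011 LE?T → r2=0x9d
[9] flags=0011 LT?T → r1=0x2c

FIX = (r2, 0x9d)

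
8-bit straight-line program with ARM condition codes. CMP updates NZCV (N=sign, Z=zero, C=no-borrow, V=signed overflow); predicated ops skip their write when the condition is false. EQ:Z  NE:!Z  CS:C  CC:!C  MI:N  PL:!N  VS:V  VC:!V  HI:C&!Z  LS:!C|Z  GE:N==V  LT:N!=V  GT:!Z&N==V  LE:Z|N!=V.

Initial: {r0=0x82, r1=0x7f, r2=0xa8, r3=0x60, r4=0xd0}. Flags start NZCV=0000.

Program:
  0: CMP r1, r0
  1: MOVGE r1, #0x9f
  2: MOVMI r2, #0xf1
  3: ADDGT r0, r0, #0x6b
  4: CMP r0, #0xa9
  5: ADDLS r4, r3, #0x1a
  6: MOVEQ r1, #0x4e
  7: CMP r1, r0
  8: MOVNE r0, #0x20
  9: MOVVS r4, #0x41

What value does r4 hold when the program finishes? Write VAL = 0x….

VAL = 0xd0

[0] flags=1001 → (cmp)
[1] flags=1001 GE?T → r1=0x9f
[2] flags=1001 MI?T → r2=0xf1
[3] flags=1001 GT?T → r0=0xed
[4] flags=0010 → (cmp)
[5] flags=0010 LS?F → skip
[6] flags=0010 EQ?F → skip
[7] flags=1000 → (cmp)
[8] flags=1000 NE?T → r0=0x20
[9] flags=1000 VS?F → skip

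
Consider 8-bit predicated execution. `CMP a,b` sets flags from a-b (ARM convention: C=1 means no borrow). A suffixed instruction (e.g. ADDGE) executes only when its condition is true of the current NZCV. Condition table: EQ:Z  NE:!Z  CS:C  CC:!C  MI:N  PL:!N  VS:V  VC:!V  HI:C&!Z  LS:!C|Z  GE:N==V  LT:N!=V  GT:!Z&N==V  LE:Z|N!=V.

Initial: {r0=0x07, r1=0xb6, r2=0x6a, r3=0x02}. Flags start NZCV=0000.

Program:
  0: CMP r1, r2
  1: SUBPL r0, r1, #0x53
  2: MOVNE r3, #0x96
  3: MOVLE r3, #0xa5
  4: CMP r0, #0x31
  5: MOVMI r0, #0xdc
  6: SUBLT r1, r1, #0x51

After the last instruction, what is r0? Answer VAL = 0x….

VAL = 0x63

[0] flags=0011 → (cmp)
[1] flags=0011 PL?T → r0=0x63
[2] flags=0011 NE?T → r3=0x96
[3] flags=0011 LE?T → r3=0xa5
[4] flags=0010 → (cmp)
[5] flags=0010 MI?F → skip
[6] flags=0010 LT?F → skip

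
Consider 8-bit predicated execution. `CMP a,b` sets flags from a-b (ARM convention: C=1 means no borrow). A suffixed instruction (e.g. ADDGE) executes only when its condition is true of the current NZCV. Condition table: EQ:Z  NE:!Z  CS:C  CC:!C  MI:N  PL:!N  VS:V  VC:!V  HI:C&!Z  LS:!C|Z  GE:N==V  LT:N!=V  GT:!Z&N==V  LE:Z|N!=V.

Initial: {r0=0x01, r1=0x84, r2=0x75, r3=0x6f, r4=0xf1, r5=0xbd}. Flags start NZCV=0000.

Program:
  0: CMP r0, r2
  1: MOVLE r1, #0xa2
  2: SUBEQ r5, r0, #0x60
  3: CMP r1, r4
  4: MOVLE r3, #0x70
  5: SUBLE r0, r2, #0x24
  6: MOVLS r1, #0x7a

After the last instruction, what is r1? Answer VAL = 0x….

[0] flags=1000 → (cmp)
[1] flags=1000 LE?T → r1=0xa2
[2] flags=1000 EQ?F → skip
[3] flags=1000 → (cmp)
[4] flags=1000 LE?T → r3=0x70
[5] flags=1000 LE?T → r0=0x51
[6] flags=1000 LS?T → r1=0x7a

VAL = 0x7a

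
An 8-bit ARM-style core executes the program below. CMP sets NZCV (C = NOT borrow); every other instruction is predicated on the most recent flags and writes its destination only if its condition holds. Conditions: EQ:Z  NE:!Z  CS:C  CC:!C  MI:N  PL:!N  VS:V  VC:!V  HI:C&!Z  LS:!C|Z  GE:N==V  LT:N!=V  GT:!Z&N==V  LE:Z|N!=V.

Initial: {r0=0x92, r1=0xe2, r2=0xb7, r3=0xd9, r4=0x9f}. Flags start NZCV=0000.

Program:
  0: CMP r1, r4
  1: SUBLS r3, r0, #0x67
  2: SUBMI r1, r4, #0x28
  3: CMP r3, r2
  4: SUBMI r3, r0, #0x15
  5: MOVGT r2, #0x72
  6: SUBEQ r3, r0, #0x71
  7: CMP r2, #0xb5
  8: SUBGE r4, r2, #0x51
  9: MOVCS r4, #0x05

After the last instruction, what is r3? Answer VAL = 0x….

VAL = 0xd9

[0] flags=0010 → (cmp)
[1] flags=0010 LS?F → skip
[2] flags=0010 MI?F → skip
[3] flags=0010 → (cmp)
[4] flags=0010 MI?F → skip
[5] flags=0010 GT?T → r2=0x72
[6] flags=0010 EQ?F → skip
[7] flags=1001 → (cmp)
[8] flags=1001 GE?T → r4=0x21
[9] flags=1001 CS?F → skip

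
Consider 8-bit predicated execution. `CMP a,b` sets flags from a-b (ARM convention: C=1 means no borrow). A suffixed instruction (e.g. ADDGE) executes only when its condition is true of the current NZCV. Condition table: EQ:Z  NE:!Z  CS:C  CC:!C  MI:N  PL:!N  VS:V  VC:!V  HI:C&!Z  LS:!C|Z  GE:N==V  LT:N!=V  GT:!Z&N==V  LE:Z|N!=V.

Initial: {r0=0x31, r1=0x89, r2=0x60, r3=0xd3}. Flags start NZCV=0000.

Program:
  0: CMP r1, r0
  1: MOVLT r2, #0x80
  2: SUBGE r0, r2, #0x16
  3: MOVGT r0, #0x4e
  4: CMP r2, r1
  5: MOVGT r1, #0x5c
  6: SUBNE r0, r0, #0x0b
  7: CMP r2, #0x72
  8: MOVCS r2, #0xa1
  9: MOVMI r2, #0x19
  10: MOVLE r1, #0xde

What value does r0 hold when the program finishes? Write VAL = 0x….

[0] flags=0011 → (cmp)
[1] flags=0011 LT?T → r2=0x80
[2] flags=0011 GE?F → skip
[3] flags=0011 GT?F → skip
[4] flags=1000 → (cmp)
[5] flags=1000 GT?F → skip
[6] flags=1000 NE?T → r0=0x26
[7] flags=0011 → (cmp)
[8] flags=0011 CS?T → r2=0xa1
[9] flags=0011 MI?F → skip
[10] flags=0011 LE?T → r1=0xde

VAL = 0x26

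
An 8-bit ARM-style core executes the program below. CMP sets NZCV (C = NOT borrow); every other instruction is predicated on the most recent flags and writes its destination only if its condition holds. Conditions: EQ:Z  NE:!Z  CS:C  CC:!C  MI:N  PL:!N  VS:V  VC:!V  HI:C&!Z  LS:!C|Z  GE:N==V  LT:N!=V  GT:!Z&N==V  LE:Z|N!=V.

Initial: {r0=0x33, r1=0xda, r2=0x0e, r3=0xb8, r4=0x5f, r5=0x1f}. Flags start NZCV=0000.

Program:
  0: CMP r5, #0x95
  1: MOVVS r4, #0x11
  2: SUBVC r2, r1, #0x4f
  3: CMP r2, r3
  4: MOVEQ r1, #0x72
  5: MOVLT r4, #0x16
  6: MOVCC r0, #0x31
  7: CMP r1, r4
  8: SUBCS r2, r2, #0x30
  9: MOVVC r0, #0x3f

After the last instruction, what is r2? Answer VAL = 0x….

VAL = 0xde

[0] flags=1001 → (cmp)
[1] flags=1001 VS?T → r4=0x11
[2] flags=1001 VC?F → skip
[3] flags=0000 → (cmp)
[4] flags=0000 EQ?F → skip
[5] flags=0000 LT?F → skip
[6] flags=0000 CC?T → r0=0x31
[7] flags=1010 → (cmp)
[8] flags=1010 CS?T → r2=0xde
[9] flags=1010 VC?T → r0=0x3f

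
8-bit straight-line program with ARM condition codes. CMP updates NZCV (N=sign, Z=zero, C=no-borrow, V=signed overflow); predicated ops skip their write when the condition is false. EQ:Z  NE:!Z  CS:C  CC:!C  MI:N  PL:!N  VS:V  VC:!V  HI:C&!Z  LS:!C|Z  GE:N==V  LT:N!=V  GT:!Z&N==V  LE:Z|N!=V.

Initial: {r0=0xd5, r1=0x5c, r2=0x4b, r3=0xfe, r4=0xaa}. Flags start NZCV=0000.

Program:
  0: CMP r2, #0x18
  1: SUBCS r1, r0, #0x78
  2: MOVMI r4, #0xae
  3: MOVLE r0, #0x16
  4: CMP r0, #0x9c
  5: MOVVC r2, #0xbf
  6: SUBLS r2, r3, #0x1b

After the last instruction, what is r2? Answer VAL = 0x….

VAL = 0xbf

[0] flags=0010 → (cmp)
[1] flags=0010 CS?T → r1=0x5d
[2] flags=0010 MI?F → skip
[3] flags=0010 LE?F → skip
[4] flags=0010 → (cmp)
[5] flags=0010 VC?T → r2=0xbf
[6] flags=0010 LS?F → skip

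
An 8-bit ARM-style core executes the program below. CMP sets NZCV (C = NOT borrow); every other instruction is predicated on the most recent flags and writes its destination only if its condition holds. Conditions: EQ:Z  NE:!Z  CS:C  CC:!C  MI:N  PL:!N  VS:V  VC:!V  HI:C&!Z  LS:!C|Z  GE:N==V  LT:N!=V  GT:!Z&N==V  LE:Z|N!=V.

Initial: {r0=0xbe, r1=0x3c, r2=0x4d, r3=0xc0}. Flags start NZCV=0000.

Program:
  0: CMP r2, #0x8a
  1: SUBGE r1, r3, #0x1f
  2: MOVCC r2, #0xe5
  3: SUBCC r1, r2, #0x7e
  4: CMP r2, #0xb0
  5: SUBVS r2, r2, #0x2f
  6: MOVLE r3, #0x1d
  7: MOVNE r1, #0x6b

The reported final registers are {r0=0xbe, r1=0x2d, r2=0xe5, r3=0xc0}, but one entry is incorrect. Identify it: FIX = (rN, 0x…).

[0] flags=1001 → (cmp)
[1] flags=1001 GE?T → r1=0xa1
[2] flags=1001 CC?T → r2=0xe5
[3] flags=1001 CC?T → r1=0x67
[4] flags=0010 → (cmp)
[5] flags=0010 VS?F → skip
[6] flags=0010 LE?F → skip
[7] flags=0010 NE?T → r1=0x6b

FIX = (r1, 0x6b)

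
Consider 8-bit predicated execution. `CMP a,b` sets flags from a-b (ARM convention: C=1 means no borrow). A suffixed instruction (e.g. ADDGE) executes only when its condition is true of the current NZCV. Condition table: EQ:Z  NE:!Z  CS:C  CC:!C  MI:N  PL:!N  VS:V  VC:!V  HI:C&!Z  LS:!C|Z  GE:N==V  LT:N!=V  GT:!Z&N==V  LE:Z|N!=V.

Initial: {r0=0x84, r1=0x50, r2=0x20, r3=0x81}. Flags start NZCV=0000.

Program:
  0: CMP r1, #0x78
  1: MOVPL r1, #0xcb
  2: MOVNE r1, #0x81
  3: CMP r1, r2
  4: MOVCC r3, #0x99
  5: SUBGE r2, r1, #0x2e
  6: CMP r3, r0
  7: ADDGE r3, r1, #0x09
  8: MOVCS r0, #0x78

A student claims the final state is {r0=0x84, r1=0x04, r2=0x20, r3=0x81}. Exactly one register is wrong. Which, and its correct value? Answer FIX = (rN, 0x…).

[0] flags=1000 → (cmp)
[1] flags=1000 PL?F → skip
[2] flags=1000 NE?T → r1=0x81
[3] flags=0011 → (cmp)
[4] flags=0011 CC?F → skip
[5] flags=0011 GE?F → skip
[6] flags=1000 → (cmp)
[7] flags=1000 GE?F → skip
[8] flags=1000 CS?F → skip

FIX = (r1, 0x81)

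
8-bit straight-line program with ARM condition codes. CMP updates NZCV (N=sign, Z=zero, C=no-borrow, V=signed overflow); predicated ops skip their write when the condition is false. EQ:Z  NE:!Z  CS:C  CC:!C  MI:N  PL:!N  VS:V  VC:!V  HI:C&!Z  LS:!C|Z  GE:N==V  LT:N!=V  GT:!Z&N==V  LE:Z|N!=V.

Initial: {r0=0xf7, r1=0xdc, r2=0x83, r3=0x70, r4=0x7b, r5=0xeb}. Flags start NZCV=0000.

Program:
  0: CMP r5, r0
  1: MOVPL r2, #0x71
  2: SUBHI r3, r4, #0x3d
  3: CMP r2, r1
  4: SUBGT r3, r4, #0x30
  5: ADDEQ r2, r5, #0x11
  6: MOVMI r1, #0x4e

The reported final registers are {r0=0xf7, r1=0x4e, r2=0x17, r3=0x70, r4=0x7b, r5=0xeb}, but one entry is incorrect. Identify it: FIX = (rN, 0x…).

FIX = (r2, 0x83)

[0] flags=1000 → (cmp)
[1] flags=1000 PL?F → skip
[2] flags=1000 HI?F → skip
[3] flags=1000 → (cmp)
[4] flags=1000 GT?F → skip
[5] flags=1000 EQ?F → skip
[6] flags=1000 MI?T → r1=0x4e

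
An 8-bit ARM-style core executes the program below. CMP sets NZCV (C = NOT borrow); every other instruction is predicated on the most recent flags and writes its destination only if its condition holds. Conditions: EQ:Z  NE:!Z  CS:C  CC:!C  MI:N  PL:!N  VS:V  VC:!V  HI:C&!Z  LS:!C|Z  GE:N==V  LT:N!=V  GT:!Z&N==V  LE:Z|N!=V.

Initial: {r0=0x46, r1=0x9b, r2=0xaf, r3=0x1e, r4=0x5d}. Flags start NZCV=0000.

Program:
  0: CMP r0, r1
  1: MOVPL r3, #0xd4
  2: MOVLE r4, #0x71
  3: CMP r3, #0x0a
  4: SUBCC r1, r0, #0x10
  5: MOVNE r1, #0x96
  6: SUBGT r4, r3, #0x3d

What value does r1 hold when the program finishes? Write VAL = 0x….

VAL = 0x96

[0] flags=1001 → (cmp)
[1] flags=1001 PL?F → skip
[2] flags=1001 LE?F → skip
[3] flags=0010 → (cmp)
[4] flags=0010 CC?F → skip
[5] flags=0010 NE?T → r1=0x96
[6] flags=0010 GT?T → r4=0xe1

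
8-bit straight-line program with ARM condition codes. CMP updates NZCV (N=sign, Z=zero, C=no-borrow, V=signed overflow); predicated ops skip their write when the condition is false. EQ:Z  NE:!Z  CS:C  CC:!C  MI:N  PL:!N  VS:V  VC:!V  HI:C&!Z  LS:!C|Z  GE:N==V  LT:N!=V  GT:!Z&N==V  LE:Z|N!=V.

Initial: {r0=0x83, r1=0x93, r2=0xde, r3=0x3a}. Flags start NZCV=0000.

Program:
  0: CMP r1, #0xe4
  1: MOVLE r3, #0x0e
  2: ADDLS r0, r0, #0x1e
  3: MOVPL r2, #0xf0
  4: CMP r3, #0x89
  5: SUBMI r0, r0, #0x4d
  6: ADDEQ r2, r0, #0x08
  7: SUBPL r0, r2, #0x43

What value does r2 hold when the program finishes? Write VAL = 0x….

VAL = 0xde

0: ✓ CMP  NZCV=1000
1: ✓ MOVLE  r3←0x0e
2: ✓ ADDLS  r0←0xa1
3: · MOVPL
4: ✓ CMP  NZCV=1001
5: ✓ SUBMI  r0←0x54
6: · ADDEQ
7: · SUBPL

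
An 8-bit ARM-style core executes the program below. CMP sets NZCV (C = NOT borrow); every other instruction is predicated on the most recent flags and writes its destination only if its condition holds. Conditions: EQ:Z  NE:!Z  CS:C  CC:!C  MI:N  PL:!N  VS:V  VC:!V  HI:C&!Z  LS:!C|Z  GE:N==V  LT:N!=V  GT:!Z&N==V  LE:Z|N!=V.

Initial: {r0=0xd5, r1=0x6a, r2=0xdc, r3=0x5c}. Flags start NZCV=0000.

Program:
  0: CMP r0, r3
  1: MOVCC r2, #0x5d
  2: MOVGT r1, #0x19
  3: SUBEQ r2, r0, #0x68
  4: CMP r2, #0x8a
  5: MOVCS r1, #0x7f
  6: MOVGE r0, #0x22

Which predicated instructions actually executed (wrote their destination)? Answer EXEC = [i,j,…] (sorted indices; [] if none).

EXEC = [5,6]

0: ✓ CMP  NZCV=0011
1: · MOVCC
2: · MOVGT
3: · SUBEQ
4: ✓ CMP  NZCV=0010
5: ✓ MOVCS  r1←0x7f
6: ✓ MOVGE  r0←0x22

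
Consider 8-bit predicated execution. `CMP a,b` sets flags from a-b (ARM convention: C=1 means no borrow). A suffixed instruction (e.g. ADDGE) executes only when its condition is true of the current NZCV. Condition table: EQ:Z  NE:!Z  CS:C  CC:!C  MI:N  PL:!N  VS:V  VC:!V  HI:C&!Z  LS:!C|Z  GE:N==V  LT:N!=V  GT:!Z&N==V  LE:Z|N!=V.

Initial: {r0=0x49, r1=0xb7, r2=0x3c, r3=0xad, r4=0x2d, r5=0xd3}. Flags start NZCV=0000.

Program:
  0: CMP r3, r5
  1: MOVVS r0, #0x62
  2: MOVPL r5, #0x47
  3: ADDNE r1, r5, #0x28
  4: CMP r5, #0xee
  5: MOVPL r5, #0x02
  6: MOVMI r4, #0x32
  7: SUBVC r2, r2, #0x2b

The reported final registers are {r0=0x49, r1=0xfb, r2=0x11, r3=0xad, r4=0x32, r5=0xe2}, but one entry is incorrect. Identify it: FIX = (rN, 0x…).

FIX = (r5, 0xd3)

0: ✓ CMP  NZCV=1000
1: · MOVVS
2: · MOVPL
3: ✓ ADDNE  r1←0xfb
4: ✓ CMP  NZCV=1000
5: · MOVPL
6: ✓ MOVMI  r4←0x32
7: ✓ SUBVC  r2←0x11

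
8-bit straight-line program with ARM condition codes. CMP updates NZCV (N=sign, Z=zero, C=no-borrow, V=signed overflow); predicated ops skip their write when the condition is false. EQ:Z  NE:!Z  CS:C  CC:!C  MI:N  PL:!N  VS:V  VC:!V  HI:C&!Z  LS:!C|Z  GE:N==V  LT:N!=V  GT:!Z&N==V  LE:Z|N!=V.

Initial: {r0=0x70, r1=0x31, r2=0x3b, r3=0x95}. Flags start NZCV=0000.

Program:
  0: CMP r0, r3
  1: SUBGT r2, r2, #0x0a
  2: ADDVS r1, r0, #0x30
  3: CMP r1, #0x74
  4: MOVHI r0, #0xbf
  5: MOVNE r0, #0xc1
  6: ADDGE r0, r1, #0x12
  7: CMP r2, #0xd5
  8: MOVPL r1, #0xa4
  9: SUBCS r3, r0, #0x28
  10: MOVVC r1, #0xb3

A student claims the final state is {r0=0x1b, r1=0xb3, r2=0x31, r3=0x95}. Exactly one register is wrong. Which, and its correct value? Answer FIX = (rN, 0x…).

0: ✓ CMP  NZCV=1001
1: ✓ SUBGT  r2←0x31
2: ✓ ADDVS  r1←0xa0
3: ✓ CMP  NZCV=0011
4: ✓ MOVHI  r0←0xbf
5: ✓ MOVNE  r0←0xc1
6: · ADDGE
7: ✓ CMP  NZCV=0000
8: ✓ MOVPL  r1←0xa4
9: · SUBCS
10: ✓ MOVVC  r1←0xb3

FIX = (r0, 0xc1)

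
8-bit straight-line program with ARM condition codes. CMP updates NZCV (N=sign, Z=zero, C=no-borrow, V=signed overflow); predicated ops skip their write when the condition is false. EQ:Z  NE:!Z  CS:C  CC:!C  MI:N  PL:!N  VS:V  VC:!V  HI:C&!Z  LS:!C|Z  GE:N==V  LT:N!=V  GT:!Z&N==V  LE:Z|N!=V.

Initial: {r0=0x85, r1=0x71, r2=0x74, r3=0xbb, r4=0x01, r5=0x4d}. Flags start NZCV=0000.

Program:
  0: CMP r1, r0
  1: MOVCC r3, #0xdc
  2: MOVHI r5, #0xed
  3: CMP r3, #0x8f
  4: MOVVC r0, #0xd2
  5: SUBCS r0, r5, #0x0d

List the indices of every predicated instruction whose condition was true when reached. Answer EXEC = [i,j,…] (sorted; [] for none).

0: ✓ CMP  NZCV=1001
1: ✓ MOVCC  r3←0xdc
2: · MOVHI
3: ✓ CMP  NZCV=0010
4: ✓ MOVVC  r0←0xd2
5: ✓ SUBCS  r0←0x40

EXEC = [1,4,5]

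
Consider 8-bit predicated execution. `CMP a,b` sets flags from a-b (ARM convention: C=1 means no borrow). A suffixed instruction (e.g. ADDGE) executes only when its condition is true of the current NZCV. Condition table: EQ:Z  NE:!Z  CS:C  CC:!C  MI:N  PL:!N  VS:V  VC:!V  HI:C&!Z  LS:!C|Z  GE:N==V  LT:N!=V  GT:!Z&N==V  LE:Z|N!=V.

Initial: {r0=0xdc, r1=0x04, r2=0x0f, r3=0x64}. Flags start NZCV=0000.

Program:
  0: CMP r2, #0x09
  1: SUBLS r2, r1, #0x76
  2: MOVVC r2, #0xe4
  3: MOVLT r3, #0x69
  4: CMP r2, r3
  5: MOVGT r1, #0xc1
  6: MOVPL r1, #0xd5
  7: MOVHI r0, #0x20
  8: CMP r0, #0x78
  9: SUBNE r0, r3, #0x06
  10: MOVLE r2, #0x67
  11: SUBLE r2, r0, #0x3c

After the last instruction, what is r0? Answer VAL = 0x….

0: ✓ CMP  NZCV=0010
1: · SUBLS
2: ✓ MOVVC  r2←0xe4
3: · MOVLT
4: ✓ CMP  NZCV=1010
5: · MOVGT
6: · MOVPL
7: ✓ MOVHI  r0←0x20
8: ✓ CMP  NZCV=1000
9: ✓ SUBNE  r0←0x5e
10: ✓ MOVLE  r2←0x67
11: ✓ SUBLE  r2←0x22

VAL = 0x5e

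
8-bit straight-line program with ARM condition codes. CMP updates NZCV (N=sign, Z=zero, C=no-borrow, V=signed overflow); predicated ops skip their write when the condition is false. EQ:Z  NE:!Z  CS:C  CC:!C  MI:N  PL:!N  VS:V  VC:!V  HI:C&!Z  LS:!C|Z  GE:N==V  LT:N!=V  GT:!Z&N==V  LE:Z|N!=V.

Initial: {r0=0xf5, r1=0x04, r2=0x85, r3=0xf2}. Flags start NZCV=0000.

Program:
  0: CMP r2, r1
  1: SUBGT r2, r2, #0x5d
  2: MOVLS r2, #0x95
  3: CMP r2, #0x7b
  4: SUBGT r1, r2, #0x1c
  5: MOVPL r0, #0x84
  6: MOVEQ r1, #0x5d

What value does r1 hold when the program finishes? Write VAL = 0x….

[0] flags=1010 → (cmp)
[1] flags=1010 GT?F → skip
[2] flags=1010 LS?F → skip
[3] flags=0011 → (cmp)
[4] flags=0011 GT?F → skip
[5] flags=0011 PL?T → r0=0x84
[6] flags=0011 EQ?F → skip

VAL = 0x04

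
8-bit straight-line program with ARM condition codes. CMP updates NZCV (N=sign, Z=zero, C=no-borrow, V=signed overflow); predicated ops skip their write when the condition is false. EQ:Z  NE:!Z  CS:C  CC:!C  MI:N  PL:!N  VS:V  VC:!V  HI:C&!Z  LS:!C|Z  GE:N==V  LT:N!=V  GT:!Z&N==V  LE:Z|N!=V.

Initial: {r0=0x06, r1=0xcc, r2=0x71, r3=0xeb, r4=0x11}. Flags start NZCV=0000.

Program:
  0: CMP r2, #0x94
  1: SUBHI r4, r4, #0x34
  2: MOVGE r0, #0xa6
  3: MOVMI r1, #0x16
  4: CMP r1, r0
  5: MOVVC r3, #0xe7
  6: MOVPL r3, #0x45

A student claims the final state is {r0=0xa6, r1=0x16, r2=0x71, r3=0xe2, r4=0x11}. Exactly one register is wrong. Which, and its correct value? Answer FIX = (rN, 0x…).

FIX = (r3, 0x45)

0: ✓ CMP  NZCV=1001
1: · SUBHI
2: ✓ MOVGE  r0←0xa6
3: ✓ MOVMI  r1←0x16
4: ✓ CMP  NZCV=0000
5: ✓ MOVVC  r3←0xe7
6: ✓ MOVPL  r3←0x45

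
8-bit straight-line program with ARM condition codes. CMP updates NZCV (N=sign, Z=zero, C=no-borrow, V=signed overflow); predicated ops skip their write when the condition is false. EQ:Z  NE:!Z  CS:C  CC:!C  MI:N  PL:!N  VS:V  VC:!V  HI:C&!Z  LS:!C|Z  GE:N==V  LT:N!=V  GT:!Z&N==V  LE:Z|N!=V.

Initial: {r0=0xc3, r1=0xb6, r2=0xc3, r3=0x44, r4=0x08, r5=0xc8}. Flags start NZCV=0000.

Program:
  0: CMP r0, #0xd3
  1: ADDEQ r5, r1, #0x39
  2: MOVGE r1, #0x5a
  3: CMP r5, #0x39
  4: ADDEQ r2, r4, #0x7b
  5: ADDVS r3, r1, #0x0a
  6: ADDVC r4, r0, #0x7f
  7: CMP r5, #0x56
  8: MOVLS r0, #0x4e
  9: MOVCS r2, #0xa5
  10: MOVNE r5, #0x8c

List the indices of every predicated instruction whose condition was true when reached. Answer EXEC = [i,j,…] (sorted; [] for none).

EXEC = [6,9,10]

0: ✓ CMP  NZCV=1000
1: · ADDEQ
2: · MOVGE
3: ✓ CMP  NZCV=1010
4: · ADDEQ
5: · ADDVS
6: ✓ ADDVC  r4←0x42
7: ✓ CMP  NZCV=0011
8: · MOVLS
9: ✓ MOVCS  r2←0xa5
10: ✓ MOVNE  r5←0x8c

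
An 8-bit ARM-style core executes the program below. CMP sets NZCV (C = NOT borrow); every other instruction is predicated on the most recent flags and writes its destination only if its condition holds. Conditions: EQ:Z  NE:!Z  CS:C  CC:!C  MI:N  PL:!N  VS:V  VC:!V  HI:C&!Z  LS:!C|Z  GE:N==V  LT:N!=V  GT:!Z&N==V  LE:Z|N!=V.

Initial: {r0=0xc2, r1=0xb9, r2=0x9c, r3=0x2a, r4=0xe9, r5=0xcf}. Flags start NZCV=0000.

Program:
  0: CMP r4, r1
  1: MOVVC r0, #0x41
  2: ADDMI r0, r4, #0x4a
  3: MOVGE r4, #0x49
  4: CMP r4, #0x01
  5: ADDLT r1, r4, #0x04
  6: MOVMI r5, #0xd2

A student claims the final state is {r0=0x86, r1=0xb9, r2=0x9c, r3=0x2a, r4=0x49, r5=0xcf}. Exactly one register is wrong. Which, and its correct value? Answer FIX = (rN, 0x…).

FIX = (r0, 0x41)

[0] flags=0010 → (cmp)
[1] flags=0010 VC?T → r0=0x41
[2] flags=0010 MI?F → skip
[3] flags=0010 GE?T → r4=0x49
[4] flags=0010 → (cmp)
[5] flags=0010 LT?F → skip
[6] flags=0010 MI?F → skip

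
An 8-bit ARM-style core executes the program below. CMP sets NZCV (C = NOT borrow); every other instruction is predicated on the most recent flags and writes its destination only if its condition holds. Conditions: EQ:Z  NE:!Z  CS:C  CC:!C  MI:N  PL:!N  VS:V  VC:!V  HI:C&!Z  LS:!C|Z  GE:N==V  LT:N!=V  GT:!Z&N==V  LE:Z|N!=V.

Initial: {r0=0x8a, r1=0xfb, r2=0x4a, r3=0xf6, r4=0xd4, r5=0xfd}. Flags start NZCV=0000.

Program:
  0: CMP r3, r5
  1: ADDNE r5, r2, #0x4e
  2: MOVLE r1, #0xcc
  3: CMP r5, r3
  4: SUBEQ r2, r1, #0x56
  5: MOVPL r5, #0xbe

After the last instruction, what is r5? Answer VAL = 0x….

[0] flags=1000 → (cmp)
[1] flags=1000 NE?T → r5=0x98
[2] flags=1000 LE?T → r1=0xcc
[3] flags=1000 → (cmp)
[4] flags=1000 EQ?F → skip
[5] flags=1000 PL?F → skip

VAL = 0x98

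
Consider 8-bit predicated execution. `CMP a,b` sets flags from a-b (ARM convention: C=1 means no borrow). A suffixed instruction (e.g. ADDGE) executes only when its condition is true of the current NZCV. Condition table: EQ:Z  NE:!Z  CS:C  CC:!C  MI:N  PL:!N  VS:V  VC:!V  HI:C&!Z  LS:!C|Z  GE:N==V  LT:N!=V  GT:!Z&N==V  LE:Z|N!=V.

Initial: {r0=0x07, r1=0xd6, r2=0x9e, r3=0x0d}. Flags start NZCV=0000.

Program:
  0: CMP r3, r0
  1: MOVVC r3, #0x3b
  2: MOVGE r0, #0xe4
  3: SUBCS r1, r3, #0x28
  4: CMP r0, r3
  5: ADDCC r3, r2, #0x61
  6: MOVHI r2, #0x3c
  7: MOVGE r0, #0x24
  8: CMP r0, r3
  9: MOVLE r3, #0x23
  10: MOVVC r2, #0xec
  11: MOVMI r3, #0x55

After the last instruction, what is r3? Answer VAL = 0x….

VAL = 0x55

[0] flags=0010 → (cmp)
[1] flags=0010 VC?T → r3=0x3b
[2] flags=0010 GE?T → r0=0xe4
[3] flags=0010 CS?T → r1=0x13
[4] flags=1010 → (cmp)
[5] flags=1010 CC?F → skip
[6] flags=1010 HI?T → r2=0x3c
[7] flags=1010 GE?F → skip
[8] flags=1010 → (cmp)
[9] flags=1010 LE?T → r3=0x23
[10] flags=1010 VC?T → r2=0xec
[11] flags=1010 MI?T → r3=0x55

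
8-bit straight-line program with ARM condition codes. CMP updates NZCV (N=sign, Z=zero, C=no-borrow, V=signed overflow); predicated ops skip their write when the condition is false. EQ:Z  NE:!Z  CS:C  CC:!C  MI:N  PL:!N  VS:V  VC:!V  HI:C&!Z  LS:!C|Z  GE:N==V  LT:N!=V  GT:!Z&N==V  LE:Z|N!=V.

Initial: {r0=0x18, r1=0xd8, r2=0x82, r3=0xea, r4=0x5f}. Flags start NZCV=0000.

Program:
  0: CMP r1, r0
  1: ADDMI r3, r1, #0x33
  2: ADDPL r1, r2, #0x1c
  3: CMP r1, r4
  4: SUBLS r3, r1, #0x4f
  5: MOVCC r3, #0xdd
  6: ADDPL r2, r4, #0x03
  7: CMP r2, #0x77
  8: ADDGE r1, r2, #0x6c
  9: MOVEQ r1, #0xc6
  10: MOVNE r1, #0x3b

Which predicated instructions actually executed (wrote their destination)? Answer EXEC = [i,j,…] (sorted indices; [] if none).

EXEC = [1,6,10]

0: ✓ CMP  NZCV=1010
1: ✓ ADDMI  r3←0x0b
2: · ADDPL
3: ✓ CMP  NZCV=0011
4: · SUBLS
5: · MOVCC
6: ✓ ADDPL  r2←0x62
7: ✓ CMP  NZCV=1000
8: · ADDGE
9: · MOVEQ
10: ✓ MOVNE  r1←0x3b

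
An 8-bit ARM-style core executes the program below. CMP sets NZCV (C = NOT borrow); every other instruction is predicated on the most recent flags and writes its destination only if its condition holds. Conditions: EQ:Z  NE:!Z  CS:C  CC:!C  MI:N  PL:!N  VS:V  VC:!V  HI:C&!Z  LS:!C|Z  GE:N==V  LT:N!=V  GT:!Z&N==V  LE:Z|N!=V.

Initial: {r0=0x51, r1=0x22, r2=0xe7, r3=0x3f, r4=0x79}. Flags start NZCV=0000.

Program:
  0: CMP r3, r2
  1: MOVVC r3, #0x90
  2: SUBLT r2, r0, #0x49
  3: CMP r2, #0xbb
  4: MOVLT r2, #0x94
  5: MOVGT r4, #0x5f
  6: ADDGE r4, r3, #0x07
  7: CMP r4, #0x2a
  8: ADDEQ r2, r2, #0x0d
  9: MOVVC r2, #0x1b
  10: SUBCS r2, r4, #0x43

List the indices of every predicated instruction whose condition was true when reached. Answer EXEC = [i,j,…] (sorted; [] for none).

[0] flags=0000 → (cmp)
[1] flags=0000 VC?T → r3=0x90
[2] flags=0000 LT?F → skip
[3] flags=0010 → (cmp)
[4] flags=0010 LT?F → skip
[5] flags=0010 GT?T → r4=0x5f
[6] flags=0010 GE?T → r4=0x97
[7] flags=0011 → (cmp)
[8] flags=0011 EQ?F → skip
[9] flags=0011 VC?F → skip
[10] flags=0011 CS?T → r2=0x54

EXEC = [1,5,6,10]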